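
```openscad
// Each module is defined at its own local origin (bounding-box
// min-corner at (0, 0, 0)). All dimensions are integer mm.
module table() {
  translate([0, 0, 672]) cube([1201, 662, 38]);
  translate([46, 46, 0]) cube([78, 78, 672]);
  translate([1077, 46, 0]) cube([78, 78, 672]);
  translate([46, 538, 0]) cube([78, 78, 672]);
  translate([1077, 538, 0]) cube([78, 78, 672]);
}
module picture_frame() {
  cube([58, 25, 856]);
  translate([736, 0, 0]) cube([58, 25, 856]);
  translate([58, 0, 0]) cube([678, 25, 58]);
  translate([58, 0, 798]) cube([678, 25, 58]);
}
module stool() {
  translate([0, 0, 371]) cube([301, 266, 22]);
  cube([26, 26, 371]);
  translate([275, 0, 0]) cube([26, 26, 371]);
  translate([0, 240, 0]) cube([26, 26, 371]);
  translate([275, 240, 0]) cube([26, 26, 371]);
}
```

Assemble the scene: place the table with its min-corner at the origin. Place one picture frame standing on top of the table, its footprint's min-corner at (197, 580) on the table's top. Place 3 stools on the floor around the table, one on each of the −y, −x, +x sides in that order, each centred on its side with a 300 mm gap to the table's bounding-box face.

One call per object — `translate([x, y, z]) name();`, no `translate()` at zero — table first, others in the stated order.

table();
translate([197, 580, 710]) picture_frame();
translate([450, -566, 0]) stool();
translate([-601, 198, 0]) stool();
translate([1501, 198, 0]) stool();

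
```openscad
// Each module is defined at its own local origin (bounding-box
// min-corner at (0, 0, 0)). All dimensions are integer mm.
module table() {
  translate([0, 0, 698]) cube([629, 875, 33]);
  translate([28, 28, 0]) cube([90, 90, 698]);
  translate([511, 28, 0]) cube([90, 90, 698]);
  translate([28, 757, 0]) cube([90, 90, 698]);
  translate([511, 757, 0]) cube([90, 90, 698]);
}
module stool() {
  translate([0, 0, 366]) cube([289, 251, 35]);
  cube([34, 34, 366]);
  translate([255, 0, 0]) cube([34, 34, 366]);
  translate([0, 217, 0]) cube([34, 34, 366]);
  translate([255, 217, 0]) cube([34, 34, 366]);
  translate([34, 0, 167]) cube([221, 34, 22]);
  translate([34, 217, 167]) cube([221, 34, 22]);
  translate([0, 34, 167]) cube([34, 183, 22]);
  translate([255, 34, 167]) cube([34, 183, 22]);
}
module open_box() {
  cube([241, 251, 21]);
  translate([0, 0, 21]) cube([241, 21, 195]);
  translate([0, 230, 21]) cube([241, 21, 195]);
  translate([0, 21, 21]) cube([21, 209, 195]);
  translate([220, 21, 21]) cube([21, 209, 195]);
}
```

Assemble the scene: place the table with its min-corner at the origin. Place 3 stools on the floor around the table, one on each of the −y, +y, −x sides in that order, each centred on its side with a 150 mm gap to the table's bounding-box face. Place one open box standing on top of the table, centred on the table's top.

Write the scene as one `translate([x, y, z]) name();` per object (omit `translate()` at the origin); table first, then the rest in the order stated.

table();
translate([170, -401, 0]) stool();
translate([170, 1025, 0]) stool();
translate([-439, 312, 0]) stool();
translate([194, 312, 731]) open_box();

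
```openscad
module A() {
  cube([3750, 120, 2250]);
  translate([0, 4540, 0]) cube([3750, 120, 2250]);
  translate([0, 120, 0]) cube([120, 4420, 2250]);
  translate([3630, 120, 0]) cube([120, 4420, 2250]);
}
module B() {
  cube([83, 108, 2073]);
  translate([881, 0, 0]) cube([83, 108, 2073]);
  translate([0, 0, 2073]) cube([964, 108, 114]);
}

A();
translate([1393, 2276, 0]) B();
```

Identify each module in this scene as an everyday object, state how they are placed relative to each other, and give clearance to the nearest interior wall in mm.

Clearances: x = 1273, y = 2156; minimum 1273 mm.

A is a house frame. B is a door frame. The door frame sits inside the house frame, centred. The clearance to the nearest interior wall is 1273 mm.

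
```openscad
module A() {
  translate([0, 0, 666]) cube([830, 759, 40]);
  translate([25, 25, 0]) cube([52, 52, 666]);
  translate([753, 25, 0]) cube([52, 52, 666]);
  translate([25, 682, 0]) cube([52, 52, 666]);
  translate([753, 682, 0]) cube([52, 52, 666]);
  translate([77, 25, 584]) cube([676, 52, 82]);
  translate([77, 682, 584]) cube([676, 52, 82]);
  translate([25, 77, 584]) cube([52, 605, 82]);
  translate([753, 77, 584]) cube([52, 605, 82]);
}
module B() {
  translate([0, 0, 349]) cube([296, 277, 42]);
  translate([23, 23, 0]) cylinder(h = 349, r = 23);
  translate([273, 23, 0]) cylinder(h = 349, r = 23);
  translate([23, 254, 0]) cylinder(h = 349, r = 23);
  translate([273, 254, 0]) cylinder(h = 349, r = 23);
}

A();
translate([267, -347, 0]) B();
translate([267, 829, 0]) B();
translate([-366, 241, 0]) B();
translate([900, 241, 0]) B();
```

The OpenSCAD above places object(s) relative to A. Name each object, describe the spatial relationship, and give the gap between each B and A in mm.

Each stool's nearest face is 70 mm from the table's bounding box.

A is a table. B is a stool. Four stools sit around the table at the −y, +y, −x, +x sides. The gap between each stool and the table is 70 mm.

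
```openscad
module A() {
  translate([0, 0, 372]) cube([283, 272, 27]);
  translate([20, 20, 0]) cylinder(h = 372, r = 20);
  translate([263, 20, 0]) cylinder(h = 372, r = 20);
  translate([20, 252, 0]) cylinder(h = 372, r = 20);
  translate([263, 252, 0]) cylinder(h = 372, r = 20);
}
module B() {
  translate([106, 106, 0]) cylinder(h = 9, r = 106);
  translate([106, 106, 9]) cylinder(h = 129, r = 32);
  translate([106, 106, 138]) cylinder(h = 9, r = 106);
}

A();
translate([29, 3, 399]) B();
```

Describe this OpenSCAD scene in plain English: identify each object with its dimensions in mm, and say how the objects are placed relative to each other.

A is a four-legged stool. The seat is 283×272 mm, 27 mm thick, top at z = 399 mm. It stands on four round legs, each 40 mm in diameter, from z = 0 to the seat underside, each leg's axis is inset half a diameter from the nearest pair of seat edges (so the leg's bounding box is flush with the corner).

B is a spool: two coaxial disc flanges of radius 106 mm and thickness 9 mm, joined by a core cylinder of radius 32 mm and height 129 mm. The lower flange rests on z = 0 and the three cylinders share a vertical axis.

The spool is on top of the stool.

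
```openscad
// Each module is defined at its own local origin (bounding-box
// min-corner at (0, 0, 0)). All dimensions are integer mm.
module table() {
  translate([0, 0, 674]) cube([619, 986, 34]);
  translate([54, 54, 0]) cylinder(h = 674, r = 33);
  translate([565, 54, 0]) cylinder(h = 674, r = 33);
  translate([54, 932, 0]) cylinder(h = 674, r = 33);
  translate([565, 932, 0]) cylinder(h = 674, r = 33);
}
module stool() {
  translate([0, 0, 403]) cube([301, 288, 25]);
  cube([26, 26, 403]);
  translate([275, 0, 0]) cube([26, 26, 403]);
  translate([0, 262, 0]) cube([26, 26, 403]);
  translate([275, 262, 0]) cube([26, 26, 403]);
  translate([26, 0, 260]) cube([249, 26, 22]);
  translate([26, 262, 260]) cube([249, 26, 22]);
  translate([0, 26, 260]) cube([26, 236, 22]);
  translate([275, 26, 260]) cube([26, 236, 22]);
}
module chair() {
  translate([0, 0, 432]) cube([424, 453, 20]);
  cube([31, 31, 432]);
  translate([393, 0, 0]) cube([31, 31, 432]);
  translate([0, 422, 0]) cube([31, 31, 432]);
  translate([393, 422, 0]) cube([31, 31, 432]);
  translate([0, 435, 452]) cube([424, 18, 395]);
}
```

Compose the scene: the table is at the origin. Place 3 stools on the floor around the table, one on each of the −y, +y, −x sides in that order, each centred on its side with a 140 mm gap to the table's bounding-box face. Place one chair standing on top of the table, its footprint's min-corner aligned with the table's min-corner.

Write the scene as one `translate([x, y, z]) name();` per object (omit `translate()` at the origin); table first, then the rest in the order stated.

table();
translate([159, -428, 0]) stool();
translate([159, 1126, 0]) stool();
translate([-441, 349, 0]) stool();
translate([0, 0, 708]) chair();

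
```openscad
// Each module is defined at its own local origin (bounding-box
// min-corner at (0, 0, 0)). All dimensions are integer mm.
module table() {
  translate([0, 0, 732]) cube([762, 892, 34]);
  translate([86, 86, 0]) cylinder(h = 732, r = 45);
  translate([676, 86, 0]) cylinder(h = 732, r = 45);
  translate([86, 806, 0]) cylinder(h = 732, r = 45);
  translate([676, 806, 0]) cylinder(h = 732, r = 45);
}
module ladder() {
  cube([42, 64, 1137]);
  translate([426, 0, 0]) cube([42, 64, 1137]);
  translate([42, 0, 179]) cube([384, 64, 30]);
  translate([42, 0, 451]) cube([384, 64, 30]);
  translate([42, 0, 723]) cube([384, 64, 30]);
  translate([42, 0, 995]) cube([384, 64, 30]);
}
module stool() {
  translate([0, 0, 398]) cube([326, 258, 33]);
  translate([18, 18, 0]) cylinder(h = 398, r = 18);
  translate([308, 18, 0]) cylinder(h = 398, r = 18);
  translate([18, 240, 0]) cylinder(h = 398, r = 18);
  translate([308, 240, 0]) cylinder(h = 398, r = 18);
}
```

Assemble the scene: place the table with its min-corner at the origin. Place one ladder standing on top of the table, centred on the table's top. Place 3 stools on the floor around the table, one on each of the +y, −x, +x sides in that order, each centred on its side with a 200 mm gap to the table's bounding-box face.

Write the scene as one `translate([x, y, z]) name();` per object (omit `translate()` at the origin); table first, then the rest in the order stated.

table();
translate([147, 414, 766]) ladder();
translate([218, 1092, 0]) stool();
translate([-526, 317, 0]) stool();
translate([962, 317, 0]) stool();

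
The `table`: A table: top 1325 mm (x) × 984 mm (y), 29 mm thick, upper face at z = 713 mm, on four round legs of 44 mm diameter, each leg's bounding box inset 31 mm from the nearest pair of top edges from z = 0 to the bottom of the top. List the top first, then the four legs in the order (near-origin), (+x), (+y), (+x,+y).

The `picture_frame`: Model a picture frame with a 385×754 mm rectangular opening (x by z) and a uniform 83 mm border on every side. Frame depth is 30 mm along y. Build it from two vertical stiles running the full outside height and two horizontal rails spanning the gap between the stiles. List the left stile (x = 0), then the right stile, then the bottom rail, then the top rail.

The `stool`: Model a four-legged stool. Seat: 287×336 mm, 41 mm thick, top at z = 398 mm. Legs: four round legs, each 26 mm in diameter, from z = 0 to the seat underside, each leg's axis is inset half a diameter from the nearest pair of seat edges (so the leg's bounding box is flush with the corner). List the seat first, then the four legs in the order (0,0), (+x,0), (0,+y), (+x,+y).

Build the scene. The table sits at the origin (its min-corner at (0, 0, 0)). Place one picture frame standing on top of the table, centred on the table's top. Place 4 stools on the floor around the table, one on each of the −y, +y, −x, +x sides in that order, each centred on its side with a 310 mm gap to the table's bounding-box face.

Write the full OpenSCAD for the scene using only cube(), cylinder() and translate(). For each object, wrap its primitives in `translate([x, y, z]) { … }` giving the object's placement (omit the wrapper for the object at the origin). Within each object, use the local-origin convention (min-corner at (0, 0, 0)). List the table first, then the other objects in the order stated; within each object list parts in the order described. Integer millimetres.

translate([0, 0, 684]) cube([1325, 984, 29]);
translate([53, 53, 0]) cylinder(h = 684, r = 22);
translate([1272, 53, 0]) cylinder(h = 684, r = 22);
translate([53, 931, 0]) cylinder(h = 684, r = 22);
translate([1272, 931, 0]) cylinder(h = 684, r = 22);
translate([387, 477, 713]) {
  cube([83, 30, 920]);
  translate([468, 0, 0]) cube([83, 30, 920]);
  translate([83, 0, 0]) cube([385, 30, 83]);
  translate([83, 0, 837]) cube([385, 30, 83]);
}
translate([519, -646, 0]) {
  translate([0, 0, 357]) cube([287, 336, 41]);
  translate([13, 13, 0]) cylinder(h = 357, r = 13);
  translate([274, 13, 0]) cylinder(h = 357, r = 13);
  translate([13, 323, 0]) cylinder(h = 357, r = 13);
  translate([274, 323, 0]) cylinder(h = 357, r = 13);
}
translate([519, 1294, 0]) {
  translate([0, 0, 357]) cube([287, 336, 41]);
  translate([13, 13, 0]) cylinder(h = 357, r = 13);
  translate([274, 13, 0]) cylinder(h = 357, r = 13);
  translate([13, 323, 0]) cylinder(h = 357, r = 13);
  translate([274, 323, 0]) cylinder(h = 357, r = 13);
}
translate([-597, 324, 0]) {
  translate([0, 0, 357]) cube([287, 336, 41]);
  translate([13, 13, 0]) cylinder(h = 357, r = 13);
  translate([274, 13, 0]) cylinder(h = 357, r = 13);
  translate([13, 323, 0]) cylinder(h = 357, r = 13);
  translate([274, 323, 0]) cylinder(h = 357, r = 13);
}
translate([1635, 324, 0]) {
  translate([0, 0, 357]) cube([287, 336, 41]);
  translate([13, 13, 0]) cylinder(h = 357, r = 13);
  translate([274, 13, 0]) cylinder(h = 357, r = 13);
  translate([13, 323, 0]) cylinder(h = 357, r = 13);
  translate([274, 323, 0]) cylinder(h = 357, r = 13);
}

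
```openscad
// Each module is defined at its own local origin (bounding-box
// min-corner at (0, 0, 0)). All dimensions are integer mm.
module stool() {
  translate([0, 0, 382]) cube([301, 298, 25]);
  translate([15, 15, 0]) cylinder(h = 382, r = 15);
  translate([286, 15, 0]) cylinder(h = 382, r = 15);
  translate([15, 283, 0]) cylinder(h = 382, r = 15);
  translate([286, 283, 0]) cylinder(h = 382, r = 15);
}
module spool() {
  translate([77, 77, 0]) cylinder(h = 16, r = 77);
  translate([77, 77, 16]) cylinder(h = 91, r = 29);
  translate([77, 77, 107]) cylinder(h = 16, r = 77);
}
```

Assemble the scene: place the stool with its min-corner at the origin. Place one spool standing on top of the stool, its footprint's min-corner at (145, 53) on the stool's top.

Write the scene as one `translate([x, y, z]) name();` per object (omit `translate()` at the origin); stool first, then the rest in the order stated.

stool();
translate([145, 53, 407]) spool();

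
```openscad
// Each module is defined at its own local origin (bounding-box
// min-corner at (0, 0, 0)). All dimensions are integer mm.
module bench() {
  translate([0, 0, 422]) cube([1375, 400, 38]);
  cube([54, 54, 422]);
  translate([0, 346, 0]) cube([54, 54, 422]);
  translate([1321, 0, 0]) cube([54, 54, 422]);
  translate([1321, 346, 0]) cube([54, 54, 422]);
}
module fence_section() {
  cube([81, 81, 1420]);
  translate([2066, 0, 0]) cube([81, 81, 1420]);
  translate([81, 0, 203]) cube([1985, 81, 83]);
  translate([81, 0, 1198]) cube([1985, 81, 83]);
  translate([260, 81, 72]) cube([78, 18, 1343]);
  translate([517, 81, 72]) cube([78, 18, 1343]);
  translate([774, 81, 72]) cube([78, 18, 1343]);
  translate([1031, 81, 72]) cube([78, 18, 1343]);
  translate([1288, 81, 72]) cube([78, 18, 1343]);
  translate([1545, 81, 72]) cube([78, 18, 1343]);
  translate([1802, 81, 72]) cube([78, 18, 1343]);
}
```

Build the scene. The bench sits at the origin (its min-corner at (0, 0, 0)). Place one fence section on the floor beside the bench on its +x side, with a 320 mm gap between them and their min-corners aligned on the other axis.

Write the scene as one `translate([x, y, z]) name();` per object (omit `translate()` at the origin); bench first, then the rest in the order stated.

bench();
translate([1695, 0, 0]) fence_section();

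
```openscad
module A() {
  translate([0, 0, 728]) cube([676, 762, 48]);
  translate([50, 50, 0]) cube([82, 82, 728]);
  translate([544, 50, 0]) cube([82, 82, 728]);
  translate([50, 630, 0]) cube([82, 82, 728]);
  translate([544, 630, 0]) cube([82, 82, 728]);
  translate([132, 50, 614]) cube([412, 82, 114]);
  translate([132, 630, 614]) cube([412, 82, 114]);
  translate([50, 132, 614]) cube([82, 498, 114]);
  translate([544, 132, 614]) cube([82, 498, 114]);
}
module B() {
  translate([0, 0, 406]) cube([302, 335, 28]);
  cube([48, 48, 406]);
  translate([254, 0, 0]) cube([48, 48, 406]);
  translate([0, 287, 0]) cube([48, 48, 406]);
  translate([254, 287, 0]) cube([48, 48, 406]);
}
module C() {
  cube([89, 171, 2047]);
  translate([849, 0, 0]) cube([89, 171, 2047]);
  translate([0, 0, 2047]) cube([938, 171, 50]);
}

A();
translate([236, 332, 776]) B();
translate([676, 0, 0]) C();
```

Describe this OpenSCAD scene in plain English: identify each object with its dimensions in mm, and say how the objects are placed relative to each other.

A is a rectangular dining table. The top is 676×762×48 mm with its upper surface at z = 776 mm. It stands on four 82×82 mm square legs, each inset 50 mm from the nearest pair of top edges, running from the floor to the underside of the top. Four apron rails, 82 mm thick and 114 mm tall, run between adjacent legs with their top edges flush with the underside of the top and their outer faces flush with the legs' outer faces.

B is a four-legged stool. The seat is a 302×335×28 mm slab whose top surface is at z = 434 mm; four square legs, each 48×48 mm in cross-section, run from the floor (z = 0) to the underside of the seat, each flush with a corner of the seat.

C is a door frame. The clear opening is 760 mm wide and 2047 mm high. Two 89 mm wide jambs, 171 mm deep, stand either side of the opening from the floor to the top of the opening. A 50 mm thick head sits across the top of both jambs, spanning the full outside width of the frame.

The stool is on top of the table. The door frame is against the table's +x side, with their −y faces flush.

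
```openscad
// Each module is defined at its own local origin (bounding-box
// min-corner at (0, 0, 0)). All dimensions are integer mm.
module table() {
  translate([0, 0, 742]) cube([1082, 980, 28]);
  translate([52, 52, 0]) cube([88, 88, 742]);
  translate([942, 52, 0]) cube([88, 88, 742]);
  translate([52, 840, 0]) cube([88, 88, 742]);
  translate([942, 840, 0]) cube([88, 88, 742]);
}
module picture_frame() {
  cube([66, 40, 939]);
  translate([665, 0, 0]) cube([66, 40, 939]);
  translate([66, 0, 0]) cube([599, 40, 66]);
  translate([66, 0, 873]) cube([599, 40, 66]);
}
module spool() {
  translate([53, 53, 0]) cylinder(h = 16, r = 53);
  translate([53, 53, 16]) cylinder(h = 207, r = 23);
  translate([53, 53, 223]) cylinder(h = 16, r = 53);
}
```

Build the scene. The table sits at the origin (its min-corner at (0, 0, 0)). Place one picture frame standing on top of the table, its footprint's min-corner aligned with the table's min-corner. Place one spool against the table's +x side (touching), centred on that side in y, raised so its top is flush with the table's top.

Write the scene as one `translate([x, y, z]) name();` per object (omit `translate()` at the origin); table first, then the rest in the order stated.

table();
translate([0, 0, 770]) picture_frame();
translate([1082, 437, 531]) spool();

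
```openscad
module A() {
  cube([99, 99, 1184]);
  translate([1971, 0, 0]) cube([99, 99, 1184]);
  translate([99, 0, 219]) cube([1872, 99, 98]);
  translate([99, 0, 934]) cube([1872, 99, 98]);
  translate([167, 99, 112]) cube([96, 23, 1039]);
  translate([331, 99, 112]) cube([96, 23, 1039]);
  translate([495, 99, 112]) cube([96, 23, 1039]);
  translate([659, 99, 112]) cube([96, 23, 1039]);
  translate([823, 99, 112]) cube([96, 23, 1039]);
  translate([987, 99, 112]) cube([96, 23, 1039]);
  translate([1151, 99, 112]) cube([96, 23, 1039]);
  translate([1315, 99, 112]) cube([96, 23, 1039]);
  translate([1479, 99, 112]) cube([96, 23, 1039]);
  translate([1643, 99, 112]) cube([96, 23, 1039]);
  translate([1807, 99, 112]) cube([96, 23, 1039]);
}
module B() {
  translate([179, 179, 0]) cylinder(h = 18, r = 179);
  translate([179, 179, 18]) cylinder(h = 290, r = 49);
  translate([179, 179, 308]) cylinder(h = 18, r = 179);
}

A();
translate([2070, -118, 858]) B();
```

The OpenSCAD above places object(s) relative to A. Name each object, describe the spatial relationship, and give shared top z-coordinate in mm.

Both tops at z = 1184 mm.

A is a fence section. B is a spool. The spool is beside the fence section with their tops flush at z = 1184. The shared top z-coordinate is 1184 mm.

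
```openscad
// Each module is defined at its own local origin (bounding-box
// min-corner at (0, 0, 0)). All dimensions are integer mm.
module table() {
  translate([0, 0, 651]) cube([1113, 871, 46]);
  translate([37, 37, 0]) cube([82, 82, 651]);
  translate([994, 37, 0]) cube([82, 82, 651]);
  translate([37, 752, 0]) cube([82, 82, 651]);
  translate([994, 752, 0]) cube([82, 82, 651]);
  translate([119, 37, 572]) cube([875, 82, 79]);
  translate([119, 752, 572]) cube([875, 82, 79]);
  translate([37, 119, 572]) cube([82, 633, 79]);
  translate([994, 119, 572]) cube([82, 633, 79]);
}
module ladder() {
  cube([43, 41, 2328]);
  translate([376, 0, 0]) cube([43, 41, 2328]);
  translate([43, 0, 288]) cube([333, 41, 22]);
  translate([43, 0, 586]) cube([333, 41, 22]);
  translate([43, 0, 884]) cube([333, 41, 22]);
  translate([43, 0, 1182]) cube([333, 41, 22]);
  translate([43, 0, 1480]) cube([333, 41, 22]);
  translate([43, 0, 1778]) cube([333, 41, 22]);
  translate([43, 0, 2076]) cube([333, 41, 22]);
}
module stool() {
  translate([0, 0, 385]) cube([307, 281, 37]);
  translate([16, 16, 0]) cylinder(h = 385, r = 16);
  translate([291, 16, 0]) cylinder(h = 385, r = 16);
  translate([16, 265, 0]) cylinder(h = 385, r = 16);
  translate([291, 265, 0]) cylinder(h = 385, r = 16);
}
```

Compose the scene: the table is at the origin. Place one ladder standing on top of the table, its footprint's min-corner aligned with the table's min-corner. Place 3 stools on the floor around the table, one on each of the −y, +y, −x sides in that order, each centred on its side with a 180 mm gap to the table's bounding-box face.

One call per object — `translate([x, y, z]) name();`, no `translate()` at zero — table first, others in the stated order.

table();
translate([0, 0, 697]) ladder();
translate([403, -461, 0]) stool();
translate([403, 1051, 0]) stool();
translate([-487, 295, 0]) stool();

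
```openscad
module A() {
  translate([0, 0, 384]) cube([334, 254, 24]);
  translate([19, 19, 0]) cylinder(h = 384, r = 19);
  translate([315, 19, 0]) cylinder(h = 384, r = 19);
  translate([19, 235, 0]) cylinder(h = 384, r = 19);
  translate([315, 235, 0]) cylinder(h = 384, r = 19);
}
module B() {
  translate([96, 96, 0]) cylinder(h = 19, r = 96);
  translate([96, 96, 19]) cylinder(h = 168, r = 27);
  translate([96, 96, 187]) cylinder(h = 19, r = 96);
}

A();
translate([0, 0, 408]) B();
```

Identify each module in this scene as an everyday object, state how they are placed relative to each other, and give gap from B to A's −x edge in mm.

The spool's min-x is at 0; the stool's min-x is 0; gap = 0 mm.

A is a stool. B is a spool. The spool is on top of the stool. The gap from the spool to the stool's −x edge is 0 mm.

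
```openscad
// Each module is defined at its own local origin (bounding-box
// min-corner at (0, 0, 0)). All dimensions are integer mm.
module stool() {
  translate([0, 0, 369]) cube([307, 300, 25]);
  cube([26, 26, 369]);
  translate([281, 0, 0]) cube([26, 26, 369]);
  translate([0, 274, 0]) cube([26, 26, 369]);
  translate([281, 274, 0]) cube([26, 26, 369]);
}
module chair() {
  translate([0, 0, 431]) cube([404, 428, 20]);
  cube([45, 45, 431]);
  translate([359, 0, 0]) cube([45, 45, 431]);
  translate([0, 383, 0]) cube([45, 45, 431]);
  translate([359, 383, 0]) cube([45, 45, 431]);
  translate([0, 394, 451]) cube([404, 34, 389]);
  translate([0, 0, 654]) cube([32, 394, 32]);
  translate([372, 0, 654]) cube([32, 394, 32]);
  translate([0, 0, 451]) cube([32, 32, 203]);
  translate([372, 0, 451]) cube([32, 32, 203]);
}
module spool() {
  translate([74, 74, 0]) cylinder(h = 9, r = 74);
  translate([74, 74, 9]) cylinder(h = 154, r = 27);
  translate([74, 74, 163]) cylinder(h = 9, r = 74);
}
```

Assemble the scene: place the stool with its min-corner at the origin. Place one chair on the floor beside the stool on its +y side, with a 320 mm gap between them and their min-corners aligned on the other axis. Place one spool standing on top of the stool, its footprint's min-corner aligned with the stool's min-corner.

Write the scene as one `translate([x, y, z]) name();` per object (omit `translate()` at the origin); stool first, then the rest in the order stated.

stool();
translate([0, 620, 0]) chair();
translate([0, 0, 394]) spool();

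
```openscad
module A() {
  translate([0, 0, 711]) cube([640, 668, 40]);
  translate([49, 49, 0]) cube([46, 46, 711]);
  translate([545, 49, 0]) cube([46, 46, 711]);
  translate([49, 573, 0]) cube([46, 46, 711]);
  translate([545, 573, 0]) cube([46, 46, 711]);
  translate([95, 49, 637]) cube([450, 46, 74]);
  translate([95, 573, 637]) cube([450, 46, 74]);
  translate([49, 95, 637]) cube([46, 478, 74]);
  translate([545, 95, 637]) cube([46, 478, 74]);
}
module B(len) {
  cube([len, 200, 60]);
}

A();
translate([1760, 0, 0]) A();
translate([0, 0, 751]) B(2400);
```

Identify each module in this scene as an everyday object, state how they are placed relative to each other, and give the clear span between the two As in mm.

Second table starts at x = 1760; first ends at x = 640; clear span = 1760 − 640 = 1120 mm.

A is a table. B is a beam. A beam spans the tops of two tables. The clear span between the two tables is 1120 mm.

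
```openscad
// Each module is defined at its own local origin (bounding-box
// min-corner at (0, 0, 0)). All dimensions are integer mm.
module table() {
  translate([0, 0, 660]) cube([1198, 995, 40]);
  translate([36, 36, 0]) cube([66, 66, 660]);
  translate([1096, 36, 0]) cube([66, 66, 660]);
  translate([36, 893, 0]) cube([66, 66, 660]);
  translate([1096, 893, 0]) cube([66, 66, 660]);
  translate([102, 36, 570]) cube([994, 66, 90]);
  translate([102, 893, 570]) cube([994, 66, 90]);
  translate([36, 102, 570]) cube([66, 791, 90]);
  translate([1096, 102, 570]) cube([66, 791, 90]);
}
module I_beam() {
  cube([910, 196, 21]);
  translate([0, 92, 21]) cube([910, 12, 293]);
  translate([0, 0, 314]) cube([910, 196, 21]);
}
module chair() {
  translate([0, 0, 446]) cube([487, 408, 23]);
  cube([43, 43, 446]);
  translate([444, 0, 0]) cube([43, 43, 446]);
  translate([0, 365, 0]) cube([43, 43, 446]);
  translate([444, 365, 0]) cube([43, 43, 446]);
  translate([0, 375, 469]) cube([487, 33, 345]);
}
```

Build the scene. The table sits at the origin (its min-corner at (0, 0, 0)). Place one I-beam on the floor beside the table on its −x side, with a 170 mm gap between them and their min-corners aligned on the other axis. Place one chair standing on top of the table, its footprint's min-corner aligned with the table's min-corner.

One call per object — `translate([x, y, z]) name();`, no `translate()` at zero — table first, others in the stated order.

table();
translate([-1080, 0, 0]) I_beam();
translate([0, 0, 700]) chair();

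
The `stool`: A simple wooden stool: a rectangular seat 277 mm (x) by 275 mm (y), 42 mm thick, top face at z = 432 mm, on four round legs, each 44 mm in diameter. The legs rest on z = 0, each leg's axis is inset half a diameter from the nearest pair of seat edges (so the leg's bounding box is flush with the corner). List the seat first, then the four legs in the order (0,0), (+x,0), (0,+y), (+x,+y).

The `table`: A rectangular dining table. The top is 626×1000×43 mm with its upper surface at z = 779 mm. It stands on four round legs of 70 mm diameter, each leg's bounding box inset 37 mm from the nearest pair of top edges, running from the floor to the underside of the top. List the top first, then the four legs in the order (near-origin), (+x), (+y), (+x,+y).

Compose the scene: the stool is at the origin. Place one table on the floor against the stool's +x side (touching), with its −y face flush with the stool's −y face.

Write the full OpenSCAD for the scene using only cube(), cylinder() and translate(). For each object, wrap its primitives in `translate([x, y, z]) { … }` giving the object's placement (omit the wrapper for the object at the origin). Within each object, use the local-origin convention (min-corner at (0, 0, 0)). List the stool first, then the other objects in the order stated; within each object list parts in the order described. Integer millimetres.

translate([0, 0, 390]) cube([277, 275, 42]);
translate([22, 22, 0]) cylinder(h = 390, r = 22);
translate([255, 22, 0]) cylinder(h = 390, r = 22);
translate([22, 253, 0]) cylinder(h = 390, r = 22);
translate([255, 253, 0]) cylinder(h = 390, r = 22);
translate([277, 0, 0]) {
  translate([0, 0, 736]) cube([626, 1000, 43]);
  translate([72, 72, 0]) cylinder(h = 736, r = 35);
  translate([554, 72, 0]) cylinder(h = 736, r = 35);
  translate([72, 928, 0]) cylinder(h = 736, r = 35);
  translate([554, 928, 0]) cylinder(h = 736, r = 35);
}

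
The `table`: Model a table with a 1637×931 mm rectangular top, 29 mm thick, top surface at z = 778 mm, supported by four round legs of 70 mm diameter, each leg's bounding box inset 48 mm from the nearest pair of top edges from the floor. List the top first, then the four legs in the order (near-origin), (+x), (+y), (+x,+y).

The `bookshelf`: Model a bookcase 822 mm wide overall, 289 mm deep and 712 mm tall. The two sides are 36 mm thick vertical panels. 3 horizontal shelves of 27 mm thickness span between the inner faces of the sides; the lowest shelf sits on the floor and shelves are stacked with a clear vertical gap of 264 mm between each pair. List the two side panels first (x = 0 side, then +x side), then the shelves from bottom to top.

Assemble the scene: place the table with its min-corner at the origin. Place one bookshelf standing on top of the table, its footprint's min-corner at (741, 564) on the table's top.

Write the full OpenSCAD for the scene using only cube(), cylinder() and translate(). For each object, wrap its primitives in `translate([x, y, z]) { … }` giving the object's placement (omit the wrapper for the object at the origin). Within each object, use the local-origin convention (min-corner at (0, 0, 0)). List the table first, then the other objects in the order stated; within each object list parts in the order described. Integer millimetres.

translate([0, 0, 749]) cube([1637, 931, 29]);
translate([83, 83, 0]) cylinder(h = 749, r = 35);
translate([1554, 83, 0]) cylinder(h = 749, r = 35);
translate([83, 848, 0]) cylinder(h = 749, r = 35);
translate([1554, 848, 0]) cylinder(h = 749, r = 35);
translate([741, 564, 778]) {
  cube([36, 289, 712]);
  translate([786, 0, 0]) cube([36, 289, 712]);
  translate([36, 0, 0]) cube([750, 289, 27]);
  translate([36, 0, 291]) cube([750, 289, 27]);
  translate([36, 0, 582]) cube([750, 289, 27]);
}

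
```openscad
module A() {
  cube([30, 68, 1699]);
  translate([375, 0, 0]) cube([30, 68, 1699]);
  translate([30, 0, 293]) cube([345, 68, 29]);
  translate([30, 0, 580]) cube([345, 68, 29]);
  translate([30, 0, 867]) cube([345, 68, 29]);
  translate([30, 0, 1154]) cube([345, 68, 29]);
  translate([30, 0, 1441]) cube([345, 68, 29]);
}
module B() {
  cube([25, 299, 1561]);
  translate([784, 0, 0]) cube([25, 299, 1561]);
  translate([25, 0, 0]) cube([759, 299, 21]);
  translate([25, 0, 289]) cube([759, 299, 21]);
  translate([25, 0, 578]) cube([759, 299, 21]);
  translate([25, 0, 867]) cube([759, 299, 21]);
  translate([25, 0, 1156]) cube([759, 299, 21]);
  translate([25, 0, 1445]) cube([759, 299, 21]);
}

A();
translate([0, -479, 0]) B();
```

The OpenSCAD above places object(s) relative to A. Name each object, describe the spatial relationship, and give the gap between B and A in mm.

A is a ladder. B is a bookshelf. The bookshelf is on the floor beside the ladder on its −y side. The gap between the bookshelf and the ladder is 180 mm.

The bookshelf's nearest face is 180 mm from the ladder's −y face.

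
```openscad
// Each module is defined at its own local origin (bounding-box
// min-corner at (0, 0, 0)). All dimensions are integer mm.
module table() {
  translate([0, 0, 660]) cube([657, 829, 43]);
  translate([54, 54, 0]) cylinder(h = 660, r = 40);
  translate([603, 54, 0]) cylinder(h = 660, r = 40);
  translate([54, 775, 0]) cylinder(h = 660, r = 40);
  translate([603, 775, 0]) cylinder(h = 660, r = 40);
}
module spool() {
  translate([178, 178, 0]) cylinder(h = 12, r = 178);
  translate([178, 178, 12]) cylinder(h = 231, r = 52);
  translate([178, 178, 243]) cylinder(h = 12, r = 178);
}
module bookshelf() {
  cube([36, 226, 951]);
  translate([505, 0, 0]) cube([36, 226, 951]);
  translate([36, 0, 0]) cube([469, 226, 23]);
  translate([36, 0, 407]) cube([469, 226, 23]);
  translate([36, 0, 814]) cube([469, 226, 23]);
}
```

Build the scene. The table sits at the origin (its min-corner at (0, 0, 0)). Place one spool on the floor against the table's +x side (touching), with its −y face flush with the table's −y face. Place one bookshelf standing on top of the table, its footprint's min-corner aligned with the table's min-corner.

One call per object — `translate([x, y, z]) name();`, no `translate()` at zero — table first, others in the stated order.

table();
translate([657, 0, 0]) spool();
translate([0, 0, 703]) bookshelf();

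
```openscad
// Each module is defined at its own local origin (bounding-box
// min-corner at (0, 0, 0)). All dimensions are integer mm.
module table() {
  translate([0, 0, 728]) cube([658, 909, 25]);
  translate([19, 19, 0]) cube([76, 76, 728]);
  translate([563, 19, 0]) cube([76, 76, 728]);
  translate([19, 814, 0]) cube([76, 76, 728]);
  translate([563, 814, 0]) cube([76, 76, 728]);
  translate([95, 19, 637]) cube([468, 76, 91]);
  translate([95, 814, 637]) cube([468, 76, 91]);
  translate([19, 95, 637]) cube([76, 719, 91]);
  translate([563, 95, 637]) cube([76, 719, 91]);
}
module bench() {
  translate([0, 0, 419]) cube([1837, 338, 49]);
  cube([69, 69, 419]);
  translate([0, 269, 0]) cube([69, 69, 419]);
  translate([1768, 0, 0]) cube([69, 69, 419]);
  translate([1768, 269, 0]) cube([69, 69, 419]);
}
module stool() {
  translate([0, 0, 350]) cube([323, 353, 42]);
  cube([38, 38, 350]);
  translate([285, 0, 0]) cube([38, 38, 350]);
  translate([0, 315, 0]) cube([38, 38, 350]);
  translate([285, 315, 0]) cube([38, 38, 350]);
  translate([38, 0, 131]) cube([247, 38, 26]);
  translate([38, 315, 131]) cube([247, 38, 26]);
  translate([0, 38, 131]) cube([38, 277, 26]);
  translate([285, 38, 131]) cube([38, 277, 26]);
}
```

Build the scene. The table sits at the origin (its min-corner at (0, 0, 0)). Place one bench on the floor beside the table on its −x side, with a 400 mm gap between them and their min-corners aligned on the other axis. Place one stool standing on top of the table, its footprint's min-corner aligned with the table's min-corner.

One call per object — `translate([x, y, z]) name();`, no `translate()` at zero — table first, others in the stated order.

table();
translate([-2237, 0, 0]) bench();
translate([0, 0, 753]) stool();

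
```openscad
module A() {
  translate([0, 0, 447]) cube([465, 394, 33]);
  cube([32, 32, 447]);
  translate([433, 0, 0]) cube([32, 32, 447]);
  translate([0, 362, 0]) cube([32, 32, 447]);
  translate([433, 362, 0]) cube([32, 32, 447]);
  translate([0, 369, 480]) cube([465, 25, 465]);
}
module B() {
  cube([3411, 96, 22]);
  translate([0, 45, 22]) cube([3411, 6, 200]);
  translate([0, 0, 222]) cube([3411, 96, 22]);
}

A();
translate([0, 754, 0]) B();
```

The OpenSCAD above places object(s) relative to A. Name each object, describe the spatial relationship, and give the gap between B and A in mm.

The I-beam's nearest face is 360 mm from the chair's +y face.

A is a chair. B is an I-beam. The I-beam is on the floor beside the chair on its +y side. The gap between the I-beam and the chair is 360 mm.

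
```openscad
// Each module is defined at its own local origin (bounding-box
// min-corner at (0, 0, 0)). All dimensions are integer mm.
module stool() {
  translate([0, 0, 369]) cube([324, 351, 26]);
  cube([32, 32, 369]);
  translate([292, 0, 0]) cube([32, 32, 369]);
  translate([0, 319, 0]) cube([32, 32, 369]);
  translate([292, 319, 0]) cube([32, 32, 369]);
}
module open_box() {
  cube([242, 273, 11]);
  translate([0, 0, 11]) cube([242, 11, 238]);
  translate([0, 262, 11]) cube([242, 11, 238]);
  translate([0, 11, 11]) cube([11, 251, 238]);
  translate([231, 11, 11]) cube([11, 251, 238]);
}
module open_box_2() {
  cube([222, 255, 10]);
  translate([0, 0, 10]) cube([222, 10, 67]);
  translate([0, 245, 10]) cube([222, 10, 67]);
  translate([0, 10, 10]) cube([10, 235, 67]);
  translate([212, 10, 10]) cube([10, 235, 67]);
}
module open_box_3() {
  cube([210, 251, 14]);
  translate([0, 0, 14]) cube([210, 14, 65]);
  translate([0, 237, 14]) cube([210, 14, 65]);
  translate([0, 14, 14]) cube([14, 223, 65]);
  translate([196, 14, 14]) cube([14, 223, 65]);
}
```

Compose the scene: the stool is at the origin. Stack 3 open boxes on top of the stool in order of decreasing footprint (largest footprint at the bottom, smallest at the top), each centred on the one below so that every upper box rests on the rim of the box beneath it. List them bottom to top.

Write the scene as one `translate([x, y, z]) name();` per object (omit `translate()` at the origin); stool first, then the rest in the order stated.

stool();
translate([41, 39, 395]) open_box();
translate([51, 48, 644]) open_box_2();
translate([57, 50, 721]) open_box_3();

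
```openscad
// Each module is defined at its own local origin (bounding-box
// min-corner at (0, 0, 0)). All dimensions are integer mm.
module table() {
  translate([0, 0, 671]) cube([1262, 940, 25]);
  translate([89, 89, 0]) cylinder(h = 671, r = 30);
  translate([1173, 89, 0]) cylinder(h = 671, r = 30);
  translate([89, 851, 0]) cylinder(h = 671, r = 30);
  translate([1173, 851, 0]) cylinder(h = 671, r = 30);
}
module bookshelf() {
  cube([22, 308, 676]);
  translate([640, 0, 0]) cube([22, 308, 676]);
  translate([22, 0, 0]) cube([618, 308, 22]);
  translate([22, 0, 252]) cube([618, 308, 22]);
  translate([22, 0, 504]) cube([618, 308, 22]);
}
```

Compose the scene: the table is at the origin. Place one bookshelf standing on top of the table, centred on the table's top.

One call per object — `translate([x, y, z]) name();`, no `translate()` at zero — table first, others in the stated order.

table();
translate([300, 316, 696]) bookshelf();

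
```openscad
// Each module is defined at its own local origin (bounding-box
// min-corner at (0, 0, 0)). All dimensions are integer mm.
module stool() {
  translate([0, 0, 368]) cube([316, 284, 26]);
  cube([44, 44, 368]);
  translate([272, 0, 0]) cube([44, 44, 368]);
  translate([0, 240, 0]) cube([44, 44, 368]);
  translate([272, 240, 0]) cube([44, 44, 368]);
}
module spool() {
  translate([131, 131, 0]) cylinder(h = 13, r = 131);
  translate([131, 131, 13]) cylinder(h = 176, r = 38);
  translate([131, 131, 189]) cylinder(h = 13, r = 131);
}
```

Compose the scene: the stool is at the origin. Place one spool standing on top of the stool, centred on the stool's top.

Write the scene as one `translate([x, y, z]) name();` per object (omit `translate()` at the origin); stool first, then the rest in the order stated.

stool();
translate([27, 11, 394]) spool();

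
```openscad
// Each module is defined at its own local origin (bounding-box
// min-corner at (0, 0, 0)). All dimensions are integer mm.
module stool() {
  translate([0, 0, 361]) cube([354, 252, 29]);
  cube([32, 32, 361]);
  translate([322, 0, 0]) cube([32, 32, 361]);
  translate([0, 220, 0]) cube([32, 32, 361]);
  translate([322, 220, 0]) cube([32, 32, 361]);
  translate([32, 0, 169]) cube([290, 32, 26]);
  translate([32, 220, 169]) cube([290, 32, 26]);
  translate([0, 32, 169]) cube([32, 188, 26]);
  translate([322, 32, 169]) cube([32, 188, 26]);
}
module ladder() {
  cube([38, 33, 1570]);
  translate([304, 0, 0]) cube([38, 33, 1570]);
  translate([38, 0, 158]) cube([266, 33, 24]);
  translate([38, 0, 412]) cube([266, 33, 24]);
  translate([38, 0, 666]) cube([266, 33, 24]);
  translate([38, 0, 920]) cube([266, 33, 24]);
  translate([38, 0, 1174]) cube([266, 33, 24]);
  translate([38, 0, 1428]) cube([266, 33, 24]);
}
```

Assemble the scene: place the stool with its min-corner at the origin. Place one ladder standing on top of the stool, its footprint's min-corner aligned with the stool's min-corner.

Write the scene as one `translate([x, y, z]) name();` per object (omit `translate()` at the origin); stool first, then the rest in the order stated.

stool();
translate([0, 0, 390]) ladder();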